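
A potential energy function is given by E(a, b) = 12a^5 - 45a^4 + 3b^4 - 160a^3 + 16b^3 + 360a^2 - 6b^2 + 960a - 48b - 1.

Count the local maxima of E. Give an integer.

E separates as a function of a plus a function of b, so ∇E=0 decouples.
∂E/∂a = 60(a - 4)(a - 2)(a + 1)(a + 2) = 0 at a ∈ {-2, -1, 2, 4}; ∂E/∂b = 12(b - 1)(b + 1)(b + 4) = 0 at b ∈ {-4, -1, 1}.
The Hessian is diagonal: diag(E_aa, E_bb). Second derivatives: E_aa(-2)=-1440, E_aa(-1)=900, E_aa(2)=-1440, E_aa(4)=3600; E_bb(-4)=180, E_bb(-1)=-72, E_bb(1)=120.
Local maxima occur where both diagonal entries negative: (-2, -1), (2, -1). Count: 2.

2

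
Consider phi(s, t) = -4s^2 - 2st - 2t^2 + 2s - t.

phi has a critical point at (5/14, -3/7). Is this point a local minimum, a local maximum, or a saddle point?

The Hessian of phi is constant: H = [[-8, -2], [-2, -4]].
det(H) = (-8)·(-4) − (-2)² = 28.
det(H) > 0 and tr(H) = -12 < 0, so H is negative definite and the point is a local maximum.

local maximum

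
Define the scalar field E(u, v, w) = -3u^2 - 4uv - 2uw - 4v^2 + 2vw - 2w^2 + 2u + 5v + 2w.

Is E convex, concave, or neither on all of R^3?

concave

E is quadratic, so its Hessian is the constant matrix H = [[-6, -4, -2], [-4, -8, 2], [-2, 2, -4]].
Leading principal minors: -6, 32, -40.
Signs alternate −, +, − ⇒ H ≺ 0 ⇒ concave.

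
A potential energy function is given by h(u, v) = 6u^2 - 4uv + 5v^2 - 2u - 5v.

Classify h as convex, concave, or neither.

h is quadratic, so its Hessian is the constant matrix H = [[12, -4], [-4, 10]].
det(H) = 104, tr(H) = 22.
det(H) > 0 and tr(H) > 0, so H is positive definite everywhere: convex.

convex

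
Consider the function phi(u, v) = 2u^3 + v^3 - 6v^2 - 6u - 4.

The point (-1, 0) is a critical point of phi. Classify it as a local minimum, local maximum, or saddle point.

The mixed partial ∂²phi/∂u∂v is 0, so the Hessian at any point is diag(phi_uu, phi_vv) = diag(12u, 6(v - 2)).
At (-1, 0): H = diag(-12, -12).
Both eigenvalues are negative, so H is negative definite: a local maximum.

local maximum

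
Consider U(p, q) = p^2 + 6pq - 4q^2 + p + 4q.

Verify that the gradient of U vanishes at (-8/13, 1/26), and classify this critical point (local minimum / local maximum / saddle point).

∇U = (2p + 6q + 1, 6p - 8q + 4); substituting (-8/13, 1/26) gives ∇U = (0, 0), so (-8/13, 1/26) is indeed a critical point.
The Hessian of U is constant: H = [[2, 6], [6, -8]].
det(H) = 2·(-8) − 6² = -52.
Since det(H) < 0, H is indefinite and the critical point is a saddle point.

saddle point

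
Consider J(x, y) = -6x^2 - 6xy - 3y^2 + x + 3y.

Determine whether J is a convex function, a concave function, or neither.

concave

J is quadratic, so its Hessian is the constant matrix H = [[-12, -6], [-6, -6]].
det(H) = 36, tr(H) = -18.
det(H) > 0 and tr(H) < 0, so H is negative definite everywhere: concave.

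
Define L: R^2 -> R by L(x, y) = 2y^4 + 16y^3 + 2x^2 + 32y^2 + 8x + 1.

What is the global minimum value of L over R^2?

L(x,y) separates as P(x) + Q(y) + 1, so its minimum is min P + min Q + 1.
P'(x) = 4x + 8 vanishes at x ∈ {-2}; Q'(y) = 8y(y + 2)(y + 4) vanishes at y ∈ {-4, -2, 0}.
Local minima of P (where P''>0): P(-2)=-8. Local minima of Q: Q(-4)=0, Q(0)=0.
So the global minimum of L is P(-2) + Q(-4) + 1 = -8 + 0 + 1 = -7, attained at (-2, -4).

-7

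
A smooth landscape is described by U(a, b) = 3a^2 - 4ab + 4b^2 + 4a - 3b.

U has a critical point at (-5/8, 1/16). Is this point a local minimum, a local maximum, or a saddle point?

The Hessian of U is constant: H = [[6, -4], [-4, 8]].
det(H) = 6·8 − (-4)² = 32.
det(H) > 0 and tr(H) = 14 > 0, so H is positive definite and the point is a local minimum.

local minimum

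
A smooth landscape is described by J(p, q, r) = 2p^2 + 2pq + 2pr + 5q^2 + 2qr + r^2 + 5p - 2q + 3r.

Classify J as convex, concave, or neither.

convex

J is quadratic, so its Hessian is the constant matrix H = [[4, 2, 2], [2, 10, 2], [2, 2, 2]].
Leading principal minors: 4, 36, 32.
All positive ⇒ H ≻ 0 ⇒ convex.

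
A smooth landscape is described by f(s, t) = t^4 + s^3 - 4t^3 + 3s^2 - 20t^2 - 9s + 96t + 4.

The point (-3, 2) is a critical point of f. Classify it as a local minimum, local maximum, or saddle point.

local maximum

The mixed partial ∂²f/∂s∂t is 0, so the Hessian at any point is diag(f_ss, f_tt) = diag(6(s + 1), 4(3t^2 - 6t - 10)).
At (-3, 2): H = diag(-12, -40).
Both eigenvalues are negative, so H is negative definite: a local maximum.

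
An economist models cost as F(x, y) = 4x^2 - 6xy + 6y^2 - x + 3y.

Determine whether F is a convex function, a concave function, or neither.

convex

F is quadratic, so its Hessian is the constant matrix H = [[8, -6], [-6, 12]].
det(H) = 60, tr(H) = 20.
det(H) > 0 and tr(H) > 0, so H is positive definite everywhere: convex.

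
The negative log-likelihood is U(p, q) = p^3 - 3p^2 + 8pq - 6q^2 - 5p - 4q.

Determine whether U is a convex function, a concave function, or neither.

The term p^3 is cubic, so the Hessian is not constant.
∂²U/∂p² = 6p - 6, which takes both signs as p varies (negative for sufficiently negative p). A diagonal entry of the Hessian changing sign means the Hessian is neither positive- nor negative-semidefinite on all of R^2.

neither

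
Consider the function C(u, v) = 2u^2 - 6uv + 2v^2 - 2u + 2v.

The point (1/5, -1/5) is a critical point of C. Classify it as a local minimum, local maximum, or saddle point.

The Hessian of C is constant: H = [[4, -6], [-6, 4]].
det(H) = 4·4 − (-6)² = -20.
Since det(H) < 0, H is indefinite and the critical point is a saddle point.

saddle point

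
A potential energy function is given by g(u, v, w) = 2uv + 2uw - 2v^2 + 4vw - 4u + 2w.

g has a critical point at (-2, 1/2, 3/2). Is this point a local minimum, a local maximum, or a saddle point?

saddle point

The Hessian is constant: H = [[0, 2, 2], [2, -4, 4], [2, 4, 0]].
Leading principal minors: Δ₁ = 0, Δ₂ = -4, Δ₃ = 48.
The minors fit neither the all-positive nor the alternating-sign pattern, so H is indefinite: a saddle point.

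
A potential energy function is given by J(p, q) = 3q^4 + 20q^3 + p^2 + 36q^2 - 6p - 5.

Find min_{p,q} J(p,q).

J(p,q) separates as A(p) + B(q) − 5, so its minimum is min A + min B − 5.
A'(p) = 2p - 6 vanishes at p ∈ {3}; B'(q) = 12q(q + 2)(q + 3) vanishes at q ∈ {-3, -2, 0}.
Local minima of A (where A''>0): A(3)=-9. Local minima of B: B(-3)=27, B(0)=0.
So the global minimum of J is A(3) + B(0) − 5 = -9 + 0 − 5 = -14, attained at (3, 0).

-14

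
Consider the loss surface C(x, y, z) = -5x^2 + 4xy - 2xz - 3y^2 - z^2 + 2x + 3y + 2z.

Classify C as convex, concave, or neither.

C is quadratic, so its Hessian is the constant matrix H = [[-10, 4, -2], [4, -6, 0], [-2, 0, -2]].
Leading principal minors: -10, 44, -64.
Signs alternate −, +, − ⇒ H ≺ 0 ⇒ concave.

concave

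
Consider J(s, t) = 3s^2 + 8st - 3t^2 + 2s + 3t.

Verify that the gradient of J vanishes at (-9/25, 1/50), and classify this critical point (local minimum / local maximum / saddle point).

∇J = (6s + 8t + 2, 8s - 6t + 3); substituting (-9/25, 1/50) gives ∇J = (0, 0), so (-9/25, 1/50) is indeed a critical point.
The Hessian of J is constant: H = [[6, 8], [8, -6]].
det(H) = 6·(-6) − 8² = -100.
Since det(H) < 0, H is indefinite and the critical point is a saddle point.

saddle point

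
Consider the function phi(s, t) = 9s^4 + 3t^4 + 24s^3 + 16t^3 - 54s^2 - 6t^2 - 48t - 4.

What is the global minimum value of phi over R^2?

phi(s,t) separates as P(s) + Q(t) − 4, so its minimum is min P + min Q − 4.
P'(s) = 36s(s - 1)(s + 3) vanishes at s ∈ {-3, 0, 1}; Q'(t) = 12(t - 1)(t + 1)(t + 4) vanishes at t ∈ {-4, -1, 1}.
Local minima of P (where P''>0): P(-3)=-405, P(1)=-21. Local minima of Q: Q(-4)=-160, Q(1)=-35.
So the global minimum of phi is P(-3) + Q(-4) − 4 = -405 − 160 − 4 = -569, attained at (-3, -4).

-569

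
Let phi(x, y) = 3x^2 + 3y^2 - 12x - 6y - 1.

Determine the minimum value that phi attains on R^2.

-16

phi(x,y) separates as P(x) + Q(y) − 1, so its minimum is min P + min Q − 1.
P'(x) = 6x - 12 vanishes at x ∈ {2}; Q'(y) = 6y - 6 vanishes at y ∈ {1}.
Local minima of P (where P''>0): P(2)=-12. Local minima of Q: Q(1)=-3.
So the global minimum of phi is P(2) + Q(1) − 1 = -12 − 3 − 1 = -16, attained at (2, 1).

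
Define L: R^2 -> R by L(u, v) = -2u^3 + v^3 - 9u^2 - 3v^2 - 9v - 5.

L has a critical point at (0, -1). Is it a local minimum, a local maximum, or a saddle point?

local maximum

The mixed partial ∂²L/∂u∂v is 0, so the Hessian at any point is diag(L_uu, L_vv) = diag(-6(2u + 3), 6(v - 1)).
At (0, -1): H = diag(-18, -12).
Both eigenvalues are negative, so H is negative definite: a local maximum.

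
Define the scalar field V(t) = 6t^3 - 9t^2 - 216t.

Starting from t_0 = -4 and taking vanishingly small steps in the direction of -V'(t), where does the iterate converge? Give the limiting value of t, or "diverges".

diverges

V'(t) = 18(t - 4)(t + 3), so V'(-4) = 144.
Gradient descent moves in the -V' direction, i.e. t is decreasing.
There is no critical point below t=-4, and V' keeps the same sign, so the iterate runs off to −∞.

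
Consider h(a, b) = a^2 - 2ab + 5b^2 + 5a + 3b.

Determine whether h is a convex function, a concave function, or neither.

h is quadratic, so its Hessian is the constant matrix H = [[2, -2], [-2, 10]].
det(H) = 16, tr(H) = 12.
det(H) > 0 and tr(H) > 0, so H is positive definite everywhere: convex.

convex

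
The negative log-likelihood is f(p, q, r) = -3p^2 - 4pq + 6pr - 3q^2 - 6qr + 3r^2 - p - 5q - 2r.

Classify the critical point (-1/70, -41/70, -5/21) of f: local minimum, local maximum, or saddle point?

saddle point

The Hessian is constant: H = [[-6, -4, 6], [-4, -6, -6], [6, -6, 6]].
Leading principal minors: Δ₁ = -6, Δ₂ = 20, Δ₃ = 840.
The minors fit neither the all-positive nor the alternating-sign pattern, so H is indefinite: a saddle point.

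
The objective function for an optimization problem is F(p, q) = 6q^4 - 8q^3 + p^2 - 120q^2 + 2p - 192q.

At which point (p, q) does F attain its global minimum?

(-1, 4)

F(p,q) separates as A(p) + B(q), so its minimum is min A + min B.
A'(p) = 2p + 2 vanishes at p ∈ {-1}; B'(q) = 24(q - 4)(q + 1)(q + 2) vanishes at q ∈ {-2, -1, 4}.
Local minima of A (where A''>0): A(-1)=-1. Local minima of B: B(-2)=64, B(4)=-1664.
So the global minimum of F is A(-1) + B(4) = -1 − 1664 = -1665, attained at (-1, 4).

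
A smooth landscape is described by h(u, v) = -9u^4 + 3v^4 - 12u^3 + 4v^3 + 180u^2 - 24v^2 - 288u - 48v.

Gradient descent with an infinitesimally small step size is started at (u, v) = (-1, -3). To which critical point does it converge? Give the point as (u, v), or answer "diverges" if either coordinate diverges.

h is separable, so gradient descent decouples: u follows -∂h/∂u, v follows -∂h/∂v.
∂h/∂u = -36(u - 2)(u - 1)(u + 4); at u=-1 this is -648, so u increases.
∂h/∂v = 12(v - 2)(v + 1)(v + 2); at v=-3 this is -120, so v increases.
u converges to its nearest critical value 1 (a local min of the u-part); v converges to -2. The iterate converges to (1, -2).

(1, -2)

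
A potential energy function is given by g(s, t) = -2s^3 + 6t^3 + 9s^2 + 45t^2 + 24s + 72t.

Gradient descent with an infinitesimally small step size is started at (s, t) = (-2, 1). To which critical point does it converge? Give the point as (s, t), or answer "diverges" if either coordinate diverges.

(-1, -1)

g is separable, so gradient descent decouples: s follows -∂g/∂s, t follows -∂g/∂t.
∂g/∂s = -6(s - 4)(s + 1); at s=-2 this is -36, so s increases.
∂g/∂t = 18(t + 1)(t + 4); at t=1 this is 180, so t decreases.
s converges to its nearest critical value -1 (a local min of the s-part); t converges to -1. The iterate converges to (-1, -1).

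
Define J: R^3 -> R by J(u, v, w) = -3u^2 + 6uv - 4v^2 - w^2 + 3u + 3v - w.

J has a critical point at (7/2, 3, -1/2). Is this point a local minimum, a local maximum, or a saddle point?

The Hessian is constant: H = [[-6, 6, 0], [6, -8, 0], [0, 0, -2]].
Leading principal minors: Δ₁ = -6, Δ₂ = 12, Δ₃ = -24.
The minors alternate sign starting negative (−, +, −), so H is negative definite: a local maximum.

local maximum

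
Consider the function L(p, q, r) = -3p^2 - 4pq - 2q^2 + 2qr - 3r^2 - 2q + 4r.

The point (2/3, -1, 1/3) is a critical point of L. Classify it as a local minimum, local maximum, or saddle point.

local maximum

The Hessian is constant: H = [[-6, -4, 0], [-4, -4, 2], [0, 2, -6]].
Leading principal minors: Δ₁ = -6, Δ₂ = 8, Δ₃ = -24.
The minors alternate sign starting negative (−, +, −), so H is negative definite: a local maximum.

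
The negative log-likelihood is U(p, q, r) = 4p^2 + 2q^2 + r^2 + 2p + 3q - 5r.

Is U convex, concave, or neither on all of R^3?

convex

U is quadratic, so its Hessian is the constant matrix H = [[8, 0, 0], [0, 4, 0], [0, 0, 2]].
Leading principal minors: 8, 32, 64.
All positive ⇒ H ≻ 0 ⇒ convex.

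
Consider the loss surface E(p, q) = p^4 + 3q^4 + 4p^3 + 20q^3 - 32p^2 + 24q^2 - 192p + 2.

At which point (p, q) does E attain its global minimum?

E(p,q) separates as A(p) + B(q) + 2, so its minimum is min A + min B + 2.
A'(p) = 4(p - 4)(p + 3)(p + 4) vanishes at p ∈ {-4, -3, 4}; B'(q) = 12q(q + 1)(q + 4) vanishes at q ∈ {-4, -1, 0}.
Local minima of A (where A''>0): A(-4)=256, A(4)=-768. Local minima of B: B(-4)=-128, B(0)=0.
So the global minimum of E is A(4) + B(-4) + 2 = -768 − 128 + 2 = -894, attained at (4, -4).

(4, -4)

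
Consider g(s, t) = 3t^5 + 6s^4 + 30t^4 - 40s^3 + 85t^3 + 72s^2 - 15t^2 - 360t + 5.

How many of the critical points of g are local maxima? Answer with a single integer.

g separates as a function of s plus a function of t, so ∇g=0 decouples.
∂g/∂s = 24s(s - 3)(s - 2) = 0 at s ∈ {0, 2, 3}; ∂g/∂t = 15(t - 1)(t + 2)(t + 3)(t + 4) = 0 at t ∈ {-4, -3, -2, 1}.
The Hessian is diagonal: diag(g_ss, g_tt). Second derivatives: g_ss(0)=144, g_ss(2)=-48, g_ss(3)=72; g_tt(-4)=-150, g_tt(-3)=60, g_tt(-2)=-90, g_tt(1)=900.
Local maxima occur where both diagonal entries negative: (2, -4), (2, -2). Count: 2.

2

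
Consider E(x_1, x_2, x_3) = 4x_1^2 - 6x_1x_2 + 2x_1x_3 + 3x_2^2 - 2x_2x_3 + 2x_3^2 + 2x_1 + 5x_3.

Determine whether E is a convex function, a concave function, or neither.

convex

E is quadratic, so its Hessian is the constant matrix H = [[8, -6, 2], [-6, 6, -2], [2, -2, 4]].
Leading principal minors: 8, 12, 40.
All positive ⇒ H ≻ 0 ⇒ convex.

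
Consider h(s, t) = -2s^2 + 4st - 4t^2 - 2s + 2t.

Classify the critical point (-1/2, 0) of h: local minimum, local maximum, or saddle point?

The Hessian of h is constant: H = [[-4, 4], [4, -8]].
det(H) = (-4)·(-8) − 4² = 16.
det(H) > 0 and tr(H) = -12 < 0, so H is negative definite and the point is a local maximum.

local maximum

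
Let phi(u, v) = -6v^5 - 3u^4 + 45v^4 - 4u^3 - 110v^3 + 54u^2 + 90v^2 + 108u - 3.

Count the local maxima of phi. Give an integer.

phi separates as a function of u plus a function of v, so ∇phi=0 decouples.
∂phi/∂u = -12(u - 3)(u + 1)(u + 3) = 0 at u ∈ {-3, -1, 3}; ∂phi/∂v = -30v(v - 3)(v - 2)(v - 1) = 0 at v ∈ {0, 1, 2, 3}.
The Hessian is diagonal: diag(phi_uu, phi_vv). Second derivatives: phi_uu(-3)=-144, phi_uu(-1)=96, phi_uu(3)=-288; phi_vv(0)=180, phi_vv(1)=-60, phi_vv(2)=60, phi_vv(3)=-180.
Local maxima occur where both diagonal entries negative: (-3, 1), (-3, 3), (3, 1), (3, 3). Count: 4.

4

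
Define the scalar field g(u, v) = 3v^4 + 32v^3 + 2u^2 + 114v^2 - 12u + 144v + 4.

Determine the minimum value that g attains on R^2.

g(u,v) separates as P(u) + Q(v) + 4, so its minimum is min P + min Q + 4.
P'(u) = 4u - 12 vanishes at u ∈ {3}; Q'(v) = 12(v + 1)(v + 3)(v + 4) vanishes at v ∈ {-4, -3, -1}.
Local minima of P (where P''>0): P(3)=-18. Local minima of Q: Q(-4)=-32, Q(-1)=-59.
So the global minimum of g is P(3) + Q(-1) + 4 = -18 − 59 + 4 = -73, attained at (3, -1).

-73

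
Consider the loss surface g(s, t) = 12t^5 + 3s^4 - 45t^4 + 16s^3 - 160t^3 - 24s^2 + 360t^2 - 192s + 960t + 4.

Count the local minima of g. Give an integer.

4

g separates as a function of s plus a function of t, so ∇g=0 decouples.
∂g/∂s = 12(s - 2)(s + 2)(s + 4) = 0 at s ∈ {-4, -2, 2}; ∂g/∂t = 60(t - 4)(t - 2)(t + 1)(t + 2) = 0 at t ∈ {-2, -1, 2, 4}.
The Hessian is diagonal: diag(g_ss, g_tt). Second derivatives: g_ss(-4)=144, g_ss(-2)=-96, g_ss(2)=288; g_tt(-2)=-1440, g_tt(-1)=900, g_tt(2)=-1440, g_tt(4)=3600.
Local minima occur where both diagonal entries positive: (-4, -1), (-4, 4), (2, -1), (2, 4). Count: 4.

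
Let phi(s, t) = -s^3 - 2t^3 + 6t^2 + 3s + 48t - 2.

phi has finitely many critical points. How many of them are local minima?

1

phi separates as a function of s plus a function of t, so ∇phi=0 decouples.
∂phi/∂s = -3(s - 1)(s + 1) = 0 at s ∈ {-1, 1}; ∂phi/∂t = -6(t - 4)(t + 2) = 0 at t ∈ {-2, 4}.
The Hessian is diagonal: diag(phi_ss, phi_tt). Second derivatives: phi_ss(-1)=6, phi_ss(1)=-6; phi_tt(-2)=36, phi_tt(4)=-36.
Local minima occur where both diagonal entries positive: (-1, -2). Count: 1.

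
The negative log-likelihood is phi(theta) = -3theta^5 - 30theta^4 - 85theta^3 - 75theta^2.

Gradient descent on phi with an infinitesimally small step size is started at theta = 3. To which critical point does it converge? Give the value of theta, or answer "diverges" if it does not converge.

diverges

phi'(theta) = -15theta(theta + 1)(theta + 2)(theta + 5), so phi'(3) = -7200.
Gradient descent moves in the -phi' direction, i.e. theta is increasing.
There is no critical point above theta=3, and phi' keeps the same sign, so the iterate runs off to +∞.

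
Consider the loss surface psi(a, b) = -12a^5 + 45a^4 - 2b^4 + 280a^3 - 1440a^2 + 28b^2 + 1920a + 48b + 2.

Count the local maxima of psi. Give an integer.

4

psi separates as a function of a plus a function of b, so ∇psi=0 decouples.
∂psi/∂a = -60(a - 4)(a - 2)(a - 1)(a + 4) = 0 at a ∈ {-4, 1, 2, 4}; ∂psi/∂b = -8(b - 3)(b + 1)(b + 2) = 0 at b ∈ {-2, -1, 3}.
The Hessian is diagonal: diag(psi_aa, psi_bb). Second derivatives: psi_aa(-4)=14400, psi_aa(1)=-900, psi_aa(2)=720, psi_aa(4)=-2880; psi_bb(-2)=-40, psi_bb(-1)=32, psi_bb(3)=-160.
Local maxima occur where both diagonal entries negative: (1, -2), (1, 3), (4, -2), (4, 3). Count: 4.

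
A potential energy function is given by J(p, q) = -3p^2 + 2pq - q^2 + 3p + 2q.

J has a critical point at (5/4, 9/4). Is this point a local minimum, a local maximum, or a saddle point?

The Hessian of J is constant: H = [[-6, 2], [2, -2]].
det(H) = (-6)·(-2) − 2² = 8.
det(H) > 0 and tr(H) = -8 < 0, so H is negative definite and the point is a local maximum.

local maximum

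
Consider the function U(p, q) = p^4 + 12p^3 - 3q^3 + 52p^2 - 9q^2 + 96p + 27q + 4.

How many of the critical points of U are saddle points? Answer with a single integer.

U separates as a function of p plus a function of q, so ∇U=0 decouples.
∂U/∂p = 4(p + 2)(p + 3)(p + 4) = 0 at p ∈ {-4, -3, -2}; ∂U/∂q = -9(q - 1)(q + 3) = 0 at q ∈ {-3, 1}.
The Hessian is diagonal: diag(U_pp, U_qq). Second derivatives: U_pp(-4)=8, U_pp(-3)=-4, U_pp(-2)=8; U_qq(-3)=36, U_qq(1)=-36.
Saddle points occur where the two diagonal entries have opposite signs: (-4, 1), (-3, -3), (-2, 1). Count: 3.

3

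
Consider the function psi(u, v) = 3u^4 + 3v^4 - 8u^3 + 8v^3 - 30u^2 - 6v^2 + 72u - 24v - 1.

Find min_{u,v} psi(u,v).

-172

psi(u,v) separates as P(u) + Q(v) − 1, so its minimum is min P + min Q − 1.
P'(u) = 12(u - 3)(u - 1)(u + 2) vanishes at u ∈ {-2, 1, 3}; Q'(v) = 12(v - 1)(v + 1)(v + 2) vanishes at v ∈ {-2, -1, 1}.
Local minima of P (where P''>0): P(-2)=-152, P(3)=-27. Local minima of Q: Q(-2)=8, Q(1)=-19.
So the global minimum of psi is P(-2) + Q(1) − 1 = -152 − 19 − 1 = -172, attained at (-2, 1).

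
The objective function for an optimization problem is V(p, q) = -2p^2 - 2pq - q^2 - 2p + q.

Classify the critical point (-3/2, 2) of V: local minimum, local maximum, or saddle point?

The Hessian of V is constant: H = [[-4, -2], [-2, -2]].
det(H) = (-4)·(-2) − (-2)² = 4.
det(H) > 0 and tr(H) = -6 < 0, so H is negative definite and the point is a local maximum.

local maximum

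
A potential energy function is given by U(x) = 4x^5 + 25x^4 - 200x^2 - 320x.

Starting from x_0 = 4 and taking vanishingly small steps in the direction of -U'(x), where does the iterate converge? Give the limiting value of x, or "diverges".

U'(x) = 20(x - 2)(x + 1)(x + 2)(x + 4), so U'(4) = 9600.
Gradient descent moves in the -U' direction, i.e. x is decreasing.
The nearest critical point in that direction is x = 2, where U'' = 1440 > 0 (a local minimum). The iterate converges there.

2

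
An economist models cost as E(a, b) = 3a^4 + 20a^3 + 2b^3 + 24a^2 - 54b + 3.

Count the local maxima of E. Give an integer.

E separates as a function of a plus a function of b, so ∇E=0 decouples.
∂E/∂a = 12a(a + 1)(a + 4) = 0 at a ∈ {-4, -1, 0}; ∂E/∂b = 6(b - 3)(b + 3) = 0 at b ∈ {-3, 3}.
The Hessian is diagonal: diag(E_aa, E_bb). Second derivatives: E_aa(-4)=144, E_aa(-1)=-36, E_aa(0)=48; E_bb(-3)=-36, E_bb(3)=36.
Local maxima occur where both diagonal entries negative: (-1, -3). Count: 1.

1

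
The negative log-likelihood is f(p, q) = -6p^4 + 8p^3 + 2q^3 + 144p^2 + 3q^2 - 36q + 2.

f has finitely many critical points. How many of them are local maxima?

f separates as a function of p plus a function of q, so ∇f=0 decouples.
∂f/∂p = -24p(p - 4)(p + 3) = 0 at p ∈ {-3, 0, 4}; ∂f/∂q = 6(q - 2)(q + 3) = 0 at q ∈ {-3, 2}.
The Hessian is diagonal: diag(f_pp, f_qq). Second derivatives: f_pp(-3)=-504, f_pp(0)=288, f_pp(4)=-672; f_qq(-3)=-30, f_qq(2)=30.
Local maxima occur where both diagonal entries negative: (-3, -3), (4, -3). Count: 2.

2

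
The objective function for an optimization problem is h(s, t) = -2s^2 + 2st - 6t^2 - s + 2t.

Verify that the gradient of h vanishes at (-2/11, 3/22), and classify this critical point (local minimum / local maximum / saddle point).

∇h = (-4s + 2t - 1, 2s - 12t + 2); substituting (-2/11, 3/22) gives ∇h = (0, 0), so (-2/11, 3/22) is indeed a critical point.
The Hessian of h is constant: H = [[-4, 2], [2, -12]].
det(H) = (-4)·(-12) − 2² = 44.
det(H) > 0 and tr(H) = -16 < 0, so H is negative definite and the point is a local maximum.

local maximum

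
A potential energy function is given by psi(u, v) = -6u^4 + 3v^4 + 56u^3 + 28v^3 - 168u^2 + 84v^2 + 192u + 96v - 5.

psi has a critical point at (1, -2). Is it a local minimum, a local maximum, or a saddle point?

local maximum

The mixed partial ∂²psi/∂u∂v is 0, so the Hessian at any point is diag(psi_uu, psi_vv) = diag(24(-3u^2 + 14u - 14), 12(3v^2 + 14v + 14)).
At (1, -2): H = diag(-72, -24).
Both eigenvalues are negative, so H is negative definite: a local maximum.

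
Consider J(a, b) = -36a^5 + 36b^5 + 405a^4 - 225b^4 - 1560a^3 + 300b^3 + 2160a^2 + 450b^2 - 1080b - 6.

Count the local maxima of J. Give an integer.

4

J separates as a function of a plus a function of b, so ∇J=0 decouples.
∂J/∂a = -180a(a - 4)(a - 3)(a - 2) = 0 at a ∈ {0, 2, 3, 4}; ∂J/∂b = 180(b - 3)(b - 2)(b - 1)(b + 1) = 0 at b ∈ {-1, 1, 2, 3}.
The Hessian is diagonal: diag(J_aa, J_bb). Second derivatives: J_aa(0)=4320, J_aa(2)=-720, J_aa(3)=540, J_aa(4)=-1440; J_bb(-1)=-4320, J_bb(1)=720, J_bb(2)=-540, J_bb(3)=1440.
Local maxima occur where both diagonal entries negative: (2, -1), (2, 2), (4, -1), (4, 2). Count: 4.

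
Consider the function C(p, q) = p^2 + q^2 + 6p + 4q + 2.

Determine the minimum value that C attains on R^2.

C(p,q) separates as A(p) + B(q) + 2, so its minimum is min A + min B + 2.
A'(p) = 2p + 6 vanishes at p ∈ {-3}; B'(q) = 2q + 4 vanishes at q ∈ {-2}.
Local minima of A (where A''>0): A(-3)=-9. Local minima of B: B(-2)=-4.
So the global minimum of C is A(-3) + B(-2) + 2 = -9 − 4 + 2 = -11, attained at (-3, -2).

-11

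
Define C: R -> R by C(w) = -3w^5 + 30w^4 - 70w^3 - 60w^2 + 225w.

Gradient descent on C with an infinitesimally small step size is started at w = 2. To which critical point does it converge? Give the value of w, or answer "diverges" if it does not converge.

3

C'(w) = -15(w - 5)(w - 3)(w - 1)(w + 1), so C'(2) = -135.
Gradient descent moves in the -C' direction, i.e. w is increasing.
The nearest critical point in that direction is w = 3, where C'' = 240 > 0 (a local minimum). The iterate converges there.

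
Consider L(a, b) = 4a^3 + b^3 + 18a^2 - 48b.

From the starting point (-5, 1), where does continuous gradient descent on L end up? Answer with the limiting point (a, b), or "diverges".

diverges

L is separable, so gradient descent decouples: a follows -∂L/∂a, b follows -∂L/∂b.
∂L/∂a = 12a(a + 3); at a=-5 this is 120, so a decreases.
∂L/∂b = 3(b - 4)(b + 4); at b=1 this is -45, so b increases.
The a-coordinate has no critical point in that direction and runs off to infinity.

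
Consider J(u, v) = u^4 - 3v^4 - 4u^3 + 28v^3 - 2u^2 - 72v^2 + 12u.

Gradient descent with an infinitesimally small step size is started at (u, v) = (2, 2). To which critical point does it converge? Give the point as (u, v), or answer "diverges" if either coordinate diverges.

(3, 3)

J is separable, so gradient descent decouples: u follows -∂J/∂u, v follows -∂J/∂v.
∂J/∂u = 4(u - 3)(u - 1)(u + 1); at u=2 this is -12, so u increases.
∂J/∂v = -12v(v - 4)(v - 3); at v=2 this is -48, so v increases.
u converges to its nearest critical value 3 (a local min of the u-part); v converges to 3. The iterate converges to (3, 3).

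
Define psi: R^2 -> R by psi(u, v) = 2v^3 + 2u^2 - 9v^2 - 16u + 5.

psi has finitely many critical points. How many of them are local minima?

1

psi separates as a function of u plus a function of v, so ∇psi=0 decouples.
∂psi/∂u = 4(u - 4) = 0 at u ∈ {4}; ∂psi/∂v = 6v(v - 3) = 0 at v ∈ {0, 3}.
The Hessian is diagonal: diag(psi_uu, psi_vv). Second derivatives: psi_uu(4)=4; psi_vv(0)=-18, psi_vv(3)=18.
Local minima occur where both diagonal entries positive: (4, 3). Count: 1.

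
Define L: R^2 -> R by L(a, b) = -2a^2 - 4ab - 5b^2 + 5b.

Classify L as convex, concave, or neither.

concave

L is quadratic, so its Hessian is the constant matrix H = [[-4, -4], [-4, -10]].
det(H) = 24, tr(H) = -14.
det(H) > 0 and tr(H) < 0, so H is negative definite everywhere: concave.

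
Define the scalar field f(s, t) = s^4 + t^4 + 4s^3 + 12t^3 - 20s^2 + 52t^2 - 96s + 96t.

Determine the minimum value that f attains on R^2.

-343

f(s,t) separates as P(s) + Q(t), so its minimum is min P + min Q.
P'(s) = 4(s - 3)(s + 2)(s + 4) vanishes at s ∈ {-4, -2, 3}; Q'(t) = 4(t + 2)(t + 3)(t + 4) vanishes at t ∈ {-4, -3, -2}.
Local minima of P (where P''>0): P(-4)=64, P(3)=-279. Local minima of Q: Q(-4)=-64, Q(-2)=-64.
So the global minimum of f is P(3) + Q(-4) = -279 − 64 = -343, attained at (3, -4).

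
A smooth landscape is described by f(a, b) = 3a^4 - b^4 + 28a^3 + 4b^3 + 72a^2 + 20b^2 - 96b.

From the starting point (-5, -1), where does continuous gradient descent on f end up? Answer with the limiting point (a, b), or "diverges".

(-4, 2)

f is separable, so gradient descent decouples: a follows -∂f/∂a, b follows -∂f/∂b.
∂f/∂a = 12a(a + 3)(a + 4); at a=-5 this is -120, so a increases.
∂f/∂b = -4(b - 4)(b - 2)(b + 3); at b=-1 this is -120, so b increases.
a converges to its nearest critical value -4 (a local min of the a-part); b converges to 2. The iterate converges to (-4, 2).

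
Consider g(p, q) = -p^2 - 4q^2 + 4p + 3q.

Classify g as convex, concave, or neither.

concave

g is quadratic, so its Hessian is the constant matrix H = [[-2, 0], [0, -8]].
det(H) = 16, tr(H) = -10.
det(H) > 0 and tr(H) < 0, so H is negative definite everywhere: concave.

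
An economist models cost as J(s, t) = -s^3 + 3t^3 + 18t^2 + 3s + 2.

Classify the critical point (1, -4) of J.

The mixed partial ∂²J/∂s∂t is 0, so the Hessian at any point is diag(J_ss, J_tt) = diag(-6s, 18(t + 2)).
At (1, -4): H = diag(-6, -36).
Both eigenvalues are negative, so H is negative definite: a local maximum.

local maximum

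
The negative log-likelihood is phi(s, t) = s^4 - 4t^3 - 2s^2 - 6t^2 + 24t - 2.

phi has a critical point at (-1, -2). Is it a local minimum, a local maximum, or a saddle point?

local minimum

The mixed partial ∂²phi/∂s∂t is 0, so the Hessian at any point is diag(phi_ss, phi_tt) = diag(4(3s^2 - 1), -12(2t + 1)).
At (-1, -2): H = diag(8, 36).
Both eigenvalues are positive, so H is positive definite: a local minimum.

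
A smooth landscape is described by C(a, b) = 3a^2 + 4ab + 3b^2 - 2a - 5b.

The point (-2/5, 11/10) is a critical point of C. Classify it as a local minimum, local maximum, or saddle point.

The Hessian of C is constant: H = [[6, 4], [4, 6]].
det(H) = 6·6 − 4² = 20.
det(H) > 0 and tr(H) = 12 > 0, so H is positive definite and the point is a local minimum.

local minimum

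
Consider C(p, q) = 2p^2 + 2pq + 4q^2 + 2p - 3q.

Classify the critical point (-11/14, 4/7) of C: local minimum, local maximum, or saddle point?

local minimum

The Hessian of C is constant: H = [[4, 2], [2, 8]].
det(H) = 4·8 − 2² = 28.
det(H) > 0 and tr(H) = 12 > 0, so H is positive definite and the point is a local minimum.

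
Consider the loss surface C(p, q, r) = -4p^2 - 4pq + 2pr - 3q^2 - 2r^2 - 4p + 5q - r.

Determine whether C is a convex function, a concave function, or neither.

concave

C is quadratic, so its Hessian is the constant matrix H = [[-8, -4, 2], [-4, -6, 0], [2, 0, -4]].
Leading principal minors: -8, 32, -104.
Signs alternate −, +, − ⇒ H ≺ 0 ⇒ concave.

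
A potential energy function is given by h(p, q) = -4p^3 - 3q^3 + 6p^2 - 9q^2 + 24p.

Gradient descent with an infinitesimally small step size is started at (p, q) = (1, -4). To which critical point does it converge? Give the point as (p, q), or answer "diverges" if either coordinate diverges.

(-1, -2)

h is separable, so gradient descent decouples: p follows -∂h/∂p, q follows -∂h/∂q.
∂h/∂p = -12(p - 2)(p + 1); at p=1 this is 24, so p decreases.
∂h/∂q = -9q(q + 2); at q=-4 this is -72, so q increases.
p converges to its nearest critical value -1 (a local min of the p-part); q converges to -2. The iterate converges to (-1, -2).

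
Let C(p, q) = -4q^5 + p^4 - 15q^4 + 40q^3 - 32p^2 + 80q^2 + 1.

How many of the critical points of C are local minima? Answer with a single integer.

C separates as a function of p plus a function of q, so ∇C=0 decouples.
∂C/∂p = 4p(p - 4)(p + 4) = 0 at p ∈ {-4, 0, 4}; ∂C/∂q = -20q(q - 2)(q + 1)(q + 4) = 0 at q ∈ {-4, -1, 0, 2}.
The Hessian is diagonal: diag(C_pp, C_qq). Second derivatives: C_pp(-4)=128, C_pp(0)=-64, C_pp(4)=128; C_qq(-4)=1440, C_qq(-1)=-180, C_qq(0)=160, C_qq(2)=-720.
Local minima occur where both diagonal entries positive: (-4, -4), (-4, 0), (4, -4), (4, 0). Count: 4.

4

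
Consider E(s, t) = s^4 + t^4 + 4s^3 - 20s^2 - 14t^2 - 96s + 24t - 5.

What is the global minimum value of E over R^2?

-401

E(s,t) separates as P(s) + Q(t) − 5, so its minimum is min P + min Q − 5.
P'(s) = 4(s - 3)(s + 2)(s + 4) vanishes at s ∈ {-4, -2, 3}; Q'(t) = 4(t - 2)(t - 1)(t + 3) vanishes at t ∈ {-3, 1, 2}.
Local minima of P (where P''>0): P(-4)=64, P(3)=-279. Local minima of Q: Q(-3)=-117, Q(2)=8.
So the global minimum of E is P(3) + Q(-3) − 5 = -279 − 117 − 5 = -401, attained at (3, -3).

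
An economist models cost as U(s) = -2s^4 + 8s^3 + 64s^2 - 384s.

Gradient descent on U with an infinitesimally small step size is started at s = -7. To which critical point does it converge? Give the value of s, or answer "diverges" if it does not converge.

U'(s) = -8(s - 4)(s - 3)(s + 4), so U'(-7) = 2640.
Gradient descent moves in the -U' direction, i.e. s is decreasing.
There is no critical point below s=-7, and U' keeps the same sign, so the iterate runs off to −∞.

diverges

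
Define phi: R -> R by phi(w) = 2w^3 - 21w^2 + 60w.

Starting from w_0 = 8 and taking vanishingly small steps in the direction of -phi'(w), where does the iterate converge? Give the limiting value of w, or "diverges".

5

phi'(w) = 6(w - 5)(w - 2), so phi'(8) = 108.
Gradient descent moves in the -phi' direction, i.e. w is decreasing.
The nearest critical point in that direction is w = 5, where phi'' = 18 > 0 (a local minimum). The iterate converges there.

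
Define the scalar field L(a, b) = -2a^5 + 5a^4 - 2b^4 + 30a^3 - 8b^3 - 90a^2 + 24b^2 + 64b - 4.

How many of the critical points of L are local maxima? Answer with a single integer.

4

L separates as a function of a plus a function of b, so ∇L=0 decouples.
∂L/∂a = -10a(a - 3)(a - 2)(a + 3) = 0 at a ∈ {-3, 0, 2, 3}; ∂L/∂b = -8(b - 2)(b + 1)(b + 4) = 0 at b ∈ {-4, -1, 2}.
The Hessian is diagonal: diag(L_aa, L_bb). Second derivatives: L_aa(-3)=900, L_aa(0)=-180, L_aa(2)=100, L_aa(3)=-180; L_bb(-4)=-144, L_bb(-1)=72, L_bb(2)=-144.
Local maxima occur where both diagonal entries negative: (0, -4), (0, 2), (3, -4), (3, 2). Count: 4.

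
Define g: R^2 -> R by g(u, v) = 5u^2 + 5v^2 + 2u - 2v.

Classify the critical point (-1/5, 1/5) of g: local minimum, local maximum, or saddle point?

local minimum

The Hessian of g is constant: H = [[10, 0], [0, 10]].
det(H) = 10·10 − 0² = 100.
det(H) > 0 and tr(H) = 20 > 0, so H is positive definite and the point is a local minimum.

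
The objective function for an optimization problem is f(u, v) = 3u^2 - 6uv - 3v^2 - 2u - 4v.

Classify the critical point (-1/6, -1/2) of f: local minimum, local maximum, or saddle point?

The Hessian of f is constant: H = [[6, -6], [-6, -6]].
det(H) = 6·(-6) − (-6)² = -72.
Since det(H) < 0, H is indefinite and the critical point is a saddle point.

saddle point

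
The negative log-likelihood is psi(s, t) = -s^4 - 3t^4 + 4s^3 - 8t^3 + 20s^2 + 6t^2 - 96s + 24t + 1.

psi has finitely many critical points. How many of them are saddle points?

4

psi separates as a function of s plus a function of t, so ∇psi=0 decouples.
∂psi/∂s = -4(s - 4)(s - 2)(s + 3) = 0 at s ∈ {-3, 2, 4}; ∂psi/∂t = -12(t - 1)(t + 1)(t + 2) = 0 at t ∈ {-2, -1, 1}.
The Hessian is diagonal: diag(psi_ss, psi_tt). Second derivatives: psi_ss(-3)=-140, psi_ss(2)=40, psi_ss(4)=-56; psi_tt(-2)=-36, psi_tt(-1)=24, psi_tt(1)=-72.
Saddle points occur where the two diagonal entries have opposite signs: (-3, -1), (2, -2), (2, 1), (4, -1). Count: 4.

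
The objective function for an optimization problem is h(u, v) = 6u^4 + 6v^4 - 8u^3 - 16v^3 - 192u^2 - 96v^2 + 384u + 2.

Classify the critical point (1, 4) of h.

The mixed partial ∂²h/∂u∂v is 0, so the Hessian at any point is diag(h_uu, h_vv) = diag(24(3u^2 - 2u - 16), 24(3v^2 - 4v - 8)).
At (1, 4): H = diag(-360, 576).
The eigenvalues have opposite signs, so H is indefinite: a saddle point.

saddle point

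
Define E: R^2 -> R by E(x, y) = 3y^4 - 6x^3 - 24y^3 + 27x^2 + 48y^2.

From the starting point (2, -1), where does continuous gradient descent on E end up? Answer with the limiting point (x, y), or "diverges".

(0, 0)

E is separable, so gradient descent decouples: x follows -∂E/∂x, y follows -∂E/∂y.
∂E/∂x = -18x(x - 3); at x=2 this is 36, so x decreases.
∂E/∂y = 12y(y - 4)(y - 2); at y=-1 this is -180, so y increases.
x converges to its nearest critical value 0 (a local min of the x-part); y converges to 0. The iterate converges to (0, 0).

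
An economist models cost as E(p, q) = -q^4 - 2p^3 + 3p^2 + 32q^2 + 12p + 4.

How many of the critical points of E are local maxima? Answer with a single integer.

2

E separates as a function of p plus a function of q, so ∇E=0 decouples.
∂E/∂p = -6(p - 2)(p + 1) = 0 at p ∈ {-1, 2}; ∂E/∂q = -4q(q - 4)(q + 4) = 0 at q ∈ {-4, 0, 4}.
The Hessian is diagonal: diag(E_pp, E_qq). Second derivatives: E_pp(-1)=18, E_pp(2)=-18; E_qq(-4)=-128, E_qq(0)=64, E_qq(4)=-128.
Local maxima occur where both diagonal entries negative: (2, -4), (2, 4). Count: 2.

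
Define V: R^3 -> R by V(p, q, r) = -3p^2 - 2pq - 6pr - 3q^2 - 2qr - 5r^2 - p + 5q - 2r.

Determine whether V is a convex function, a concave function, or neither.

concave

V is quadratic, so its Hessian is the constant matrix H = [[-6, -2, -6], [-2, -6, -2], [-6, -2, -10]].
Leading principal minors: -6, 32, -128.
Signs alternate −, +, − ⇒ H ≺ 0 ⇒ concave.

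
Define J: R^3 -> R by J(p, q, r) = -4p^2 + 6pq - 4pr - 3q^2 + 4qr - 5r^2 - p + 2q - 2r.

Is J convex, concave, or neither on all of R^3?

concave

J is quadratic, so its Hessian is the constant matrix H = [[-8, 6, -4], [6, -6, 4], [-4, 4, -10]].
Leading principal minors: -8, 12, -88.
Signs alternate −, +, − ⇒ H ≺ 0 ⇒ concave.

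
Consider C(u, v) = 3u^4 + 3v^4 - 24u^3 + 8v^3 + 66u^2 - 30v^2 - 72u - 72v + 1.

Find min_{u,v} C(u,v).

-178

C(u,v) separates as P(u) + Q(v) + 1, so its minimum is min P + min Q + 1.
P'(u) = 12(u - 3)(u - 2)(u - 1) vanishes at u ∈ {1, 2, 3}; Q'(v) = 12(v - 2)(v + 1)(v + 3) vanishes at v ∈ {-3, -1, 2}.
Local minima of P (where P''>0): P(1)=-27, P(3)=-27. Local minima of Q: Q(-3)=-27, Q(2)=-152.
So the global minimum of C is P(1) + Q(2) + 1 = -27 − 152 + 1 = -178, attained at (1, 2).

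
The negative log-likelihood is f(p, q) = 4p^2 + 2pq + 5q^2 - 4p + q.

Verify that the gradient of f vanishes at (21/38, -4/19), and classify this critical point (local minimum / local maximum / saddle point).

∇f = (8p + 2q - 4, 2p + 10q + 1); substituting (21/38, -4/19) gives ∇f = (0, 0), so (21/38, -4/19) is indeed a critical point.
The Hessian of f is constant: H = [[8, 2], [2, 10]].
det(H) = 8·10 − 2² = 76.
det(H) > 0 and tr(H) = 18 > 0, so H is positive definite and the point is a local minimum.

local minimum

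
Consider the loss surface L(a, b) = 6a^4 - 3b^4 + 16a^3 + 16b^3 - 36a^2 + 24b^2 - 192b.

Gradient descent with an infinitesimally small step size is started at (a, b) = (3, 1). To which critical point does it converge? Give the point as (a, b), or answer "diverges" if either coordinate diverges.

L is separable, so gradient descent decouples: a follows -∂L/∂a, b follows -∂L/∂b.
∂L/∂a = 24a(a - 1)(a + 3); at a=3 this is 864, so a decreases.
∂L/∂b = -12(b - 4)(b - 2)(b + 2); at b=1 this is -108, so b increases.
a converges to its nearest critical value 1 (a local min of the a-part); b converges to 2. The iterate converges to (1, 2).

(1, 2)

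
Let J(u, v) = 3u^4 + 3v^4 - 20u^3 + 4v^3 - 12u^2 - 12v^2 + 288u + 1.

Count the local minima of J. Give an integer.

J separates as a function of u plus a function of v, so ∇J=0 decouples.
∂J/∂u = 12(u - 4)(u - 3)(u + 2) = 0 at u ∈ {-2, 3, 4}; ∂J/∂v = 12v(v - 1)(v + 2) = 0 at v ∈ {-2, 0, 1}.
The Hessian is diagonal: diag(J_uu, J_vv). Second derivatives: J_uu(-2)=360, J_uu(3)=-60, J_uu(4)=72; J_vv(-2)=72, J_vv(0)=-24, J_vv(1)=36.
Local minima occur where both diagonal entries positive: (-2, -2), (-2, 1), (4, -2), (4, 1). Count: 4.

4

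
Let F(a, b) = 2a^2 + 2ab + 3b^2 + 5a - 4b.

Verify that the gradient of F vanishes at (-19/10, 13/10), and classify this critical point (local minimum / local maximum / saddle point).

∇F = (4a + 2b + 5, 2a + 6b - 4); substituting (-19/10, 13/10) gives ∇F = (0, 0), so (-19/10, 13/10) is indeed a critical point.
The Hessian of F is constant: H = [[4, 2], [2, 6]].
det(H) = 4·6 − 2² = 20.
det(H) > 0 and tr(H) = 10 > 0, so H is positive definite and the point is a local minimum.

local minimum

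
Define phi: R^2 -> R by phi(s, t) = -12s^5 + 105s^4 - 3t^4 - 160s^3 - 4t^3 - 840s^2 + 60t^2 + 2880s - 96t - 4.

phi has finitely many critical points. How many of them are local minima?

2

phi separates as a function of s plus a function of t, so ∇phi=0 decouples.
∂phi/∂s = -60(s - 4)(s - 3)(s - 2)(s + 2) = 0 at s ∈ {-2, 2, 3, 4}; ∂phi/∂t = -12(t - 2)(t - 1)(t + 4) = 0 at t ∈ {-4, 1, 2}.
The Hessian is diagonal: diag(phi_ss, phi_tt). Second derivatives: phi_ss(-2)=7200, phi_ss(2)=-480, phi_ss(3)=300, phi_ss(4)=-720; phi_tt(-4)=-360, phi_tt(1)=60, phi_tt(2)=-72.
Local minima occur where both diagonal entries positive: (-2, 1), (3, 1). Count: 2.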